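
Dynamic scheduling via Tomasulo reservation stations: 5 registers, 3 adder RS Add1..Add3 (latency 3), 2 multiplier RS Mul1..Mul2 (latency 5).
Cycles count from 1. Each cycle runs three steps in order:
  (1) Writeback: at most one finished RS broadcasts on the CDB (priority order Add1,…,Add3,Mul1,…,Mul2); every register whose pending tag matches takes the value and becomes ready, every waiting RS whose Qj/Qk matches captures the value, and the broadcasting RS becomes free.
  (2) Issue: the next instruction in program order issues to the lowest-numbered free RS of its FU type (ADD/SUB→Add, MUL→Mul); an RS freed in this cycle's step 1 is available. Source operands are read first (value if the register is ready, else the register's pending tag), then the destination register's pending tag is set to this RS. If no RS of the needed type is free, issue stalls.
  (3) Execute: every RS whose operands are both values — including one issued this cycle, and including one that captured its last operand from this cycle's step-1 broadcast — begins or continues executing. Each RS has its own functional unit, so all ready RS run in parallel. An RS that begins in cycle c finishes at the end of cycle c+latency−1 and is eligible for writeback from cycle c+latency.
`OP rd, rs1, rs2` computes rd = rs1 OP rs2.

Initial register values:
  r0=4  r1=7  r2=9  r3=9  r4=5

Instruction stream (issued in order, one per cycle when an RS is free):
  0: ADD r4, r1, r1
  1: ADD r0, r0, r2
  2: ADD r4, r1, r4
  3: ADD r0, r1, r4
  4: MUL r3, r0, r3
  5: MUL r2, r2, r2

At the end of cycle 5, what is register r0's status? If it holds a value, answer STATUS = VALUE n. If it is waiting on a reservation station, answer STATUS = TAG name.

STATUS = TAG Add1

  c1: issue ADD r4<-Add1  regs: r0:4,r1:7,r2:9,r3:9,r4:Add1
  c2: issue ADD r0<-Add2  regs: r0:Add2,r1:7,r2:9,r3:9,r4:Add1
  c3: issue ADD r4<-Add3  regs: r0:Add2,r1:7,r2:9,r3:9,r4:Add3
  c4: CDB Add1=14; issue ADD r0<-Add1  regs: r0:Add1,r1:7,r2:9,r3:9,r4:Add3
  c5: CDB Add2=13; issue MUL r3<-Mul1  regs: r0:Add1,r1:7,r2:9,r3:Mul1,r4:Add3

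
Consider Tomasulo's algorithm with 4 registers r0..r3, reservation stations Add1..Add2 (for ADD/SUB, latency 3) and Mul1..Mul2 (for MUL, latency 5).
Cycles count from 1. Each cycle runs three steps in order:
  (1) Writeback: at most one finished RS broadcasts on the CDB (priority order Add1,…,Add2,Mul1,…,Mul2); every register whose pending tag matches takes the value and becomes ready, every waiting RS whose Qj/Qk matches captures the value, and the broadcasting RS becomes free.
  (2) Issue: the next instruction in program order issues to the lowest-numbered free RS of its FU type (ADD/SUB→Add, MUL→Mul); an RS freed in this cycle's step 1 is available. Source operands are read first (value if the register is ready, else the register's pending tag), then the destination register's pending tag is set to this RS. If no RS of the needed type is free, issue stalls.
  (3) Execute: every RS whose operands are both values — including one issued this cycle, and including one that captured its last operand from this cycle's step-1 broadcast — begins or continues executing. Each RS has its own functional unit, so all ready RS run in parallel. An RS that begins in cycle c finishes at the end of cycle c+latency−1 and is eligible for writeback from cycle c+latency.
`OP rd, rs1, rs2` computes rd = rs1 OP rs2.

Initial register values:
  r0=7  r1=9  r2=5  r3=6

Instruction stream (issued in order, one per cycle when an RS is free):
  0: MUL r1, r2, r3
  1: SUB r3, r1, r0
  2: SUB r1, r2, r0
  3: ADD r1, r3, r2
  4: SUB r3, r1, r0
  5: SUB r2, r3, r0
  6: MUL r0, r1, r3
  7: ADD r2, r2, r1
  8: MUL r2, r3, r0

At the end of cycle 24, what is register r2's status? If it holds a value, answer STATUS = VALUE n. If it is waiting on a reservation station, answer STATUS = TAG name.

  c1: issue MUL r1<-Mul1  regs: r0:7,r1:Mul1,r2:5,r3:6
  c2: issue SUB r3<-Add1  regs: r0:7,r1:Mul1,r2:5,r3:Add1
  c3: issue SUB r1<-Add2  regs: r0:7,r1:Add2,r2:5,r3:Add1
  c4: stall  regs: r0:7,r1:Add2,r2:5,r3:Add1
  c5: stall  regs: r0:7,r1:Add2,r2:5,r3:Add1
  c6: CDB Add2=-2; issue ADD r1<-Add2  regs: r0:7,r1:Add2,r2:5,r3:Add1
  c7: CDB Mul1=30; stall  regs: r0:7,r1:Add2,r2:5,r3:Add1
  c8: stall  regs: r0:7,r1:Add2,r2:5,r3:Add1
  c9: stall  regs: r0:7,r1:Add2,r2:5,r3:Add1
  c10: CDB Add1=23; issue SUB r3<-Add1  regs: r0:7,r1:Add2,r2:5,r3:Add1
  c11: stall  regs: r0:7,r1:Add2,r2:5,r3:Add1
  c12: stall  regs: r0:7,r1:Add2,r2:5,r3:Add1
  c13: CDB Add2=28; issue SUB r2<-Add2  regs: r0:7,r1:28,r2:Add2,r3:Add1
  c14: issue MUL r0<-Mul1  regs: r0:Mul1,r1:28,r2:Add2,r3:Add1
  c15: stall  regs: r0:Mul1,r1:28,r2:Add2,r3:Add1
  c16: CDB Add1=21; issue ADD r2<-Add1  regs: r0:Mul1,r1:28,r2:Add1,r3:21
  c17: issue MUL r2<-Mul2  regs: r0:Mul1,r1:28,r2:Mul2,r3:21
  c18: -  regs: r0:Mul1,r1:28,r2:Mul2,r3:21
  c19: CDB Add2=14  regs: r0:Mul1,r1:28,r2:Mul2,r3:21
  c20: -  regs: r0:Mul1,r1:28,r2:Mul2,r3:21
  c21: CDB Mul1=588  regs: r0:588,r1:28,r2:Mul2,r3:21
  c22: CDB Add1=42  regs: r0:588,r1:28,r2:Mul2,r3:21
  c23: -  regs: r0:588,r1:28,r2:Mul2,r3:21
  c24: -  regs: r0:588,r1:28,r2:Mul2,r3:21

STATUS = TAG Mul2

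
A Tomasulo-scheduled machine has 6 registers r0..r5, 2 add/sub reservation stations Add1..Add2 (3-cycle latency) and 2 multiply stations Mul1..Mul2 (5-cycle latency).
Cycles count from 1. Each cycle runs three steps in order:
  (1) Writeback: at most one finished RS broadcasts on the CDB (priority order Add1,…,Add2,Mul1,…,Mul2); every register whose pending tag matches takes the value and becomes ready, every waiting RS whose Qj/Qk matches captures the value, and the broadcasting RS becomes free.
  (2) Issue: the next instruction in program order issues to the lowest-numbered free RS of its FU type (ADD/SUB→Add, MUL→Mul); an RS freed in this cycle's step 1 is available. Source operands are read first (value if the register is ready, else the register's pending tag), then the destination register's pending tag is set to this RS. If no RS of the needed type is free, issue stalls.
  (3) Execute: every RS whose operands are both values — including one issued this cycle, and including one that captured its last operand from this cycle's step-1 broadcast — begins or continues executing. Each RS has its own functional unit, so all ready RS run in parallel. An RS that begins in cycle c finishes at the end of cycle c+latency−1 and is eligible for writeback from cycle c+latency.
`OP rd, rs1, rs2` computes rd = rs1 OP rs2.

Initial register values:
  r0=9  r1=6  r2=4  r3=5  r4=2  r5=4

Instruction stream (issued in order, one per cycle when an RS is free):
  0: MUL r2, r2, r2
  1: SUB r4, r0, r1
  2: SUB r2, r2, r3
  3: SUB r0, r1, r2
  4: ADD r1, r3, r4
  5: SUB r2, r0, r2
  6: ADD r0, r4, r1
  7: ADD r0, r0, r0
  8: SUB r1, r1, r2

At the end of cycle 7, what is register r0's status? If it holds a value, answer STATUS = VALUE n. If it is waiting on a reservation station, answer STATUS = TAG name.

c1: issue MUL r2<-Mul1 | r0:9,r1:6,r2:Mul1,r3:5,r4:2,r5:4
c2: issue SUB r4<-Add1 | r0:9,r1:6,r2:Mul1,r3:5,r4:Add1,r5:4
c3: issue SUB r2<-Add2 | r0:9,r1:6,r2:Add2,r3:5,r4:Add1,r5:4
c4: stall | r0:9,r1:6,r2:Add2,r3:5,r4:Add1,r5:4
c5: CDB Add1=3; issue SUB r0<-Add1 | r0:Add1,r1:6,r2:Add2,r3:5,r4:3,r5:4
c6: CDB Mul1=16; stall | r0:Add1,r1:6,r2:Add2,r3:5,r4:3,r5:4
c7: stall | r0:Add1,r1:6,r2:Add2,r3:5,r4:3,r5:4

STATUS = TAG Add1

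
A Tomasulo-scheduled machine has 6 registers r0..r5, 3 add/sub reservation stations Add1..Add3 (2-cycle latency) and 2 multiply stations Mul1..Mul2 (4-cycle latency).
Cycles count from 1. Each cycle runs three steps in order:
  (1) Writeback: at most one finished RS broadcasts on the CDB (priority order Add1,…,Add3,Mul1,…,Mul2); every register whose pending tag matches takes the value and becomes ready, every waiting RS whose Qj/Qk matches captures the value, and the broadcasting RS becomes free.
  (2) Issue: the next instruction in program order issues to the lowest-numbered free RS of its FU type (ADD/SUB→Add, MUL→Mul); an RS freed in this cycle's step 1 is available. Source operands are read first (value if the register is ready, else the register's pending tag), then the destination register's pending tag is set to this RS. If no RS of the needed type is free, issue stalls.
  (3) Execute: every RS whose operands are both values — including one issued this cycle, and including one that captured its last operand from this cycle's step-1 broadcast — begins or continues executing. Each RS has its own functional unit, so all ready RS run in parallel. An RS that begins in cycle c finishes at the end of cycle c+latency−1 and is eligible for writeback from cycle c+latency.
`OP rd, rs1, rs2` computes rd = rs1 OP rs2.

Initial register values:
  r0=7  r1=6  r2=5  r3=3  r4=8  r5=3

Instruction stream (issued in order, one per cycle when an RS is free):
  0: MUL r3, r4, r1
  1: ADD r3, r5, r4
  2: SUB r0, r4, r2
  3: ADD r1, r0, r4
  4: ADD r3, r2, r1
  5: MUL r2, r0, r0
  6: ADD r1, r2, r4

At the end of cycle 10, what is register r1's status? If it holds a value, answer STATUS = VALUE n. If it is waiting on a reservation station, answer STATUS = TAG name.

  c1: issue MUL r3<-Mul1  regs: r0:7,r1:6,r2:5,r3:Mul1,r4:8,r5:3
  c2: issue ADD r3<-Add1  regs: r0:7,r1:6,r2:5,r3:Add1,r4:8,r5:3
  c3: issue SUB r0<-Add2  regs: r0:Add2,r1:6,r2:5,r3:Add1,r4:8,r5:3
  c4: CDB Add1=11; issue ADD r1<-Add1  regs: r0:Add2,r1:Add1,r2:5,r3:11,r4:8,r5:3
  c5: CDB Add2=3; issue ADD r3<-Add2  regs: r0:3,r1:Add1,r2:5,r3:Add2,r4:8,r5:3
  c6: CDB Mul1=48; issue MUL r2<-Mul1  regs: r0:3,r1:Add1,r2:Mul1,r3:Add2,r4:8,r5:3
  c7: CDB Add1=11; issue ADD r1<-Add1  regs: r0:3,r1:Add1,r2:Mul1,r3:Add2,r4:8,r5:3
  c8: -  regs: r0:3,r1:Add1,r2:Mul1,r3:Add2,r4:8,r5:3
  c9: CDB Add2=16  regs: r0:3,r1:Add1,r2:Mul1,r3:16,r4:8,r5:3
  c10: CDB Mul1=9  regs: r0:3,r1:Add1,r2:9,r3:16,r4:8,r5:3

STATUS = TAG Add1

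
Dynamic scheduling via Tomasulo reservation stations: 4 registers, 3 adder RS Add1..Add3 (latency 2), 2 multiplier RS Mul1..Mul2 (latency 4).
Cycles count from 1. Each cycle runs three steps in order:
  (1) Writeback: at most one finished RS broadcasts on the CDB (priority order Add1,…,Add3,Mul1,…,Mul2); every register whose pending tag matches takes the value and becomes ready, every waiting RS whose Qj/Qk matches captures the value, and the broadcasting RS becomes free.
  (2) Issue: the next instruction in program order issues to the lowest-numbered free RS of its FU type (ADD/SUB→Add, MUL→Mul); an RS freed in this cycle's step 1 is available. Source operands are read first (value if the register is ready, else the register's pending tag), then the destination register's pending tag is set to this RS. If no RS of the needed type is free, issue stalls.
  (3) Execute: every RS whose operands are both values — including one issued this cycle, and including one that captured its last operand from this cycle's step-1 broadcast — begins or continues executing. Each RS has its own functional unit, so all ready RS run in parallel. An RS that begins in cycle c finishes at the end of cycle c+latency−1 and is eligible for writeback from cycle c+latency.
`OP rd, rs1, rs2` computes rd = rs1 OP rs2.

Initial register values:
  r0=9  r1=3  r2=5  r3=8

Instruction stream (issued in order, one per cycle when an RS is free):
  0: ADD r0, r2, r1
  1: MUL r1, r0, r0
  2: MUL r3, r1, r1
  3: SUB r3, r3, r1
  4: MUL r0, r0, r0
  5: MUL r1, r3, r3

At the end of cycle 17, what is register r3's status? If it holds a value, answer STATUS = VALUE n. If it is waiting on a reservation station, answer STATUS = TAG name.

cycle 1: issue ADD r0<-Add1 // r0:Add1,r1:3,r2:5,r3:8
cycle 2: issue MUL r1<-Mul1 // r0:Add1,r1:Mul1,r2:5,r3:8
cycle 3: CDB Add1=8; issue MUL r3<-Mul2 // r0:8,r1:Mul1,r2:5,r3:Mul2
cycle 4: issue SUB r3<-Add1 // r0:8,r1:Mul1,r2:5,r3:Add1
cycle 5: stall // r0:8,r1:Mul1,r2:5,r3:Add1
cycle 6: stall // r0:8,r1:Mul1,r2:5,r3:Add1
cycle 7: CDB Mul1=64; issue MUL r0<-Mul1 // r0:Mul1,r1:64,r2:5,r3:Add1
cycle 8: stall // r0:Mul1,r1:64,r2:5,r3:Add1
cycle 9: stall // r0:Mul1,r1:64,r2:5,r3:Add1
cycle 10: stall // r0:Mul1,r1:64,r2:5,r3:Add1
cycle 11: CDB Mul1=64; issue MUL r1<-Mul1 // r0:64,r1:Mul1,r2:5,r3:Add1
cycle 12: CDB Mul2=4096 // r0:64,r1:Mul1,r2:5,r3:Add1
cycle 13: - // r0:64,r1:Mul1,r2:5,r3:Add1
cycle 14: CDB Add1=4032 // r0:64,r1:Mul1,r2:5,r3:4032
cycle 15: - // r0:64,r1:Mul1,r2:5,r3:4032
cycle 16: - // r0:64,r1:Mul1,r2:5,r3:4032
cycle 17: - // r0:64,r1:Mul1,r2:5,r3:4032

STATUS = VALUE 4032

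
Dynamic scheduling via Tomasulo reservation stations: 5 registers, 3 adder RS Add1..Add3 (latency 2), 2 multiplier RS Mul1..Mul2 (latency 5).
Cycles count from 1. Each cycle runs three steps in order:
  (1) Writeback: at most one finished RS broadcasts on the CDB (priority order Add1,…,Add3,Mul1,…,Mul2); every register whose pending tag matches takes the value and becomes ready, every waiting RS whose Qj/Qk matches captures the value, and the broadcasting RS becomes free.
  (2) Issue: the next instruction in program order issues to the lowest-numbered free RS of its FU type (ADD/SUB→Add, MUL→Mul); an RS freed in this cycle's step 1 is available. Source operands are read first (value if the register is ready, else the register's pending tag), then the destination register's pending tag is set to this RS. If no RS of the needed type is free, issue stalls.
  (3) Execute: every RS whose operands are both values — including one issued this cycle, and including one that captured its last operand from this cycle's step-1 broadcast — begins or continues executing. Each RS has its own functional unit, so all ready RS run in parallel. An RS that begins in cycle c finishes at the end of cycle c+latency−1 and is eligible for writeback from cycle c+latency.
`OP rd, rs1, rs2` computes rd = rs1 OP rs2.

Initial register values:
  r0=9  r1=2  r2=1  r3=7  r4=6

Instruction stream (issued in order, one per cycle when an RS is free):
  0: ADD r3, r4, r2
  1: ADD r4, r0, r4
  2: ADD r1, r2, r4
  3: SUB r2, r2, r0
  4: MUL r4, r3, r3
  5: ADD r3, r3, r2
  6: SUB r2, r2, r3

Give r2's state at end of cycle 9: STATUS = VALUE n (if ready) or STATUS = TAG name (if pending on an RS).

cycle 1: issue ADD r3<-Add1 // r0:9,r1:2,r2:1,r3:Add1,r4:6
cycle 2: issue ADD r4<-Add2 // r0:9,r1:2,r2:1,r3:Add1,r4:Add2
cycle 3: CDB Add1=7; issue ADD r1<-Add1 // r0:9,r1:Add1,r2:1,r3:7,r4:Add2
cycle 4: CDB Add2=15; issue SUB r2<-Add2 // r0:9,r1:Add1,r2:Add2,r3:7,r4:15
cycle 5: issue MUL r4<-Mul1 // r0:9,r1:Add1,r2:Add2,r3:7,r4:Mul1
cycle 6: CDB Add1=16; issue ADD r3<-Add1 // r0:9,r1:16,r2:Add2,r3:Add1,r4:Mul1
cycle 7: CDB Add2=-8; issue SUB r2<-Add2 // r0:9,r1:16,r2:Add2,r3:Add1,r4:Mul1
cycle 8: - // r0:9,r1:16,r2:Add2,r3:Add1,r4:Mul1
cycle 9: CDB Add1=-1 // r0:9,r1:16,r2:Add2,r3:-1,r4:Mul1

STATUS = TAG Add2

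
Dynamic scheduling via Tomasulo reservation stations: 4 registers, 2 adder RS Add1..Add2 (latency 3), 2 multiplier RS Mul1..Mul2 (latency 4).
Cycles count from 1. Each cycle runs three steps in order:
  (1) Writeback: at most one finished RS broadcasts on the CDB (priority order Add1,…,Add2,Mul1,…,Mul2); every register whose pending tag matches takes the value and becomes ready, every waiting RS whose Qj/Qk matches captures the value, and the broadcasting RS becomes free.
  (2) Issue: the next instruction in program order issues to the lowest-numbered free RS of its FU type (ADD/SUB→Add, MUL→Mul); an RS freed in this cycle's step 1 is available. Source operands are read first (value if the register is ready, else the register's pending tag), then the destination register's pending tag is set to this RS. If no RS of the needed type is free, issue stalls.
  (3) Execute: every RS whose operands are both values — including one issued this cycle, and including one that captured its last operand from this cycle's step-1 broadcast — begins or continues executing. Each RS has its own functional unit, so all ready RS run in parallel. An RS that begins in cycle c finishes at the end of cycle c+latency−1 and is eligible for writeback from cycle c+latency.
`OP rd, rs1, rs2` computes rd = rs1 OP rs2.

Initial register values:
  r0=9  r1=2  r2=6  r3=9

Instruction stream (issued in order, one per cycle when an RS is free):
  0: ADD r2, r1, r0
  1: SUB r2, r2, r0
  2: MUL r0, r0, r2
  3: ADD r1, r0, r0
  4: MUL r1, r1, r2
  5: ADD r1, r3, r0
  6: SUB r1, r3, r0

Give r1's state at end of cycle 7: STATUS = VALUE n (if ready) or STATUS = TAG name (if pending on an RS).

cycle 1: issue ADD r2<-Add1 // r0:9,r1:2,r2:Add1,r3:9
cycle 2: issue SUB r2<-Add2 // r0:9,r1:2,r2:Add2,r3:9
cycle 3: issue MUL r0<-Mul1 // r0:Mul1,r1:2,r2:Add2,r3:9
cycle 4: CDB Add1=11; issue ADD r1<-Add1 // r0:Mul1,r1:Add1,r2:Add2,r3:9
cycle 5: issue MUL r1<-Mul2 // r0:Mul1,r1:Mul2,r2:Add2,r3:9
cycle 6: stall // r0:Mul1,r1:Mul2,r2:Add2,r3:9
cycle 7: CDB Add2=2; issue ADD r1<-Add2 // r0:Mul1,r1:Add2,r2:2,r3:9

STATUS = TAG Add2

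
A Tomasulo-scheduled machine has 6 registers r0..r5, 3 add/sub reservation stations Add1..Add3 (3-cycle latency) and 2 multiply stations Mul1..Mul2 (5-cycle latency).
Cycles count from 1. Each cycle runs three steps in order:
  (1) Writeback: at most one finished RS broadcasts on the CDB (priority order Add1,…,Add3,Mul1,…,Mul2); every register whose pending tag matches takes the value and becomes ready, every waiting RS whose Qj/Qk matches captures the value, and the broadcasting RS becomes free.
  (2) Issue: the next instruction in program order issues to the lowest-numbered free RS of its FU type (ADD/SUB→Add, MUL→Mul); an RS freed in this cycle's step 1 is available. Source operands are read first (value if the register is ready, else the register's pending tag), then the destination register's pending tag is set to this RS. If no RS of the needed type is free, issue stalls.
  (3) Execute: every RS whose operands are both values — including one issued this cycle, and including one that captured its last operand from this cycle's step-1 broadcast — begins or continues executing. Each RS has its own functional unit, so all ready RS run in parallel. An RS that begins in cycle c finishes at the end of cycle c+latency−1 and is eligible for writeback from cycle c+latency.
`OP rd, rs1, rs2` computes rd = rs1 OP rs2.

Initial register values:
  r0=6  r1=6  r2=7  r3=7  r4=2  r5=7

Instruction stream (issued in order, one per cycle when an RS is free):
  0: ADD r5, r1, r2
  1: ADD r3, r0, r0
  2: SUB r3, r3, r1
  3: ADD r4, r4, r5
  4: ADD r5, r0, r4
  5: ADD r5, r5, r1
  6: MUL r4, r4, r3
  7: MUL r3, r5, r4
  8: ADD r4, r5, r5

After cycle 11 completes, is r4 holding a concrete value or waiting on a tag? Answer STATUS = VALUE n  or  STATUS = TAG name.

c1: issue ADD r5<-Add1 | r0:6,r1:6,r2:7,r3:7,r4:2,r5:Add1
c2: issue ADD r3<-Add2 | r0:6,r1:6,r2:7,r3:Add2,r4:2,r5:Add1
c3: issue SUB r3<-Add3 | r0:6,r1:6,r2:7,r3:Add3,r4:2,r5:Add1
c4: CDB Add1=13; issue ADD r4<-Add1 | r0:6,r1:6,r2:7,r3:Add3,r4:Add1,r5:13
c5: CDB Add2=12; issue ADD r5<-Add2 | r0:6,r1:6,r2:7,r3:Add3,r4:Add1,r5:Add2
c6: stall | r0:6,r1:6,r2:7,r3:Add3,r4:Add1,r5:Add2
c7: CDB Add1=15; issue ADD r5<-Add1 | r0:6,r1:6,r2:7,r3:Add3,r4:15,r5:Add1
c8: CDB Add3=6; issue MUL r4<-Mul1 | r0:6,r1:6,r2:7,r3:6,r4:Mul1,r5:Add1
c9: issue MUL r3<-Mul2 | r0:6,r1:6,r2:7,r3:Mul2,r4:Mul1,r5:Add1
c10: CDB Add2=21; issue ADD r4<-Add2 | r0:6,r1:6,r2:7,r3:Mul2,r4:Add2,r5:Add1
c11: - | r0:6,r1:6,r2:7,r3:Mul2,r4:Add2,r5:Add1

STATUS = TAG Add2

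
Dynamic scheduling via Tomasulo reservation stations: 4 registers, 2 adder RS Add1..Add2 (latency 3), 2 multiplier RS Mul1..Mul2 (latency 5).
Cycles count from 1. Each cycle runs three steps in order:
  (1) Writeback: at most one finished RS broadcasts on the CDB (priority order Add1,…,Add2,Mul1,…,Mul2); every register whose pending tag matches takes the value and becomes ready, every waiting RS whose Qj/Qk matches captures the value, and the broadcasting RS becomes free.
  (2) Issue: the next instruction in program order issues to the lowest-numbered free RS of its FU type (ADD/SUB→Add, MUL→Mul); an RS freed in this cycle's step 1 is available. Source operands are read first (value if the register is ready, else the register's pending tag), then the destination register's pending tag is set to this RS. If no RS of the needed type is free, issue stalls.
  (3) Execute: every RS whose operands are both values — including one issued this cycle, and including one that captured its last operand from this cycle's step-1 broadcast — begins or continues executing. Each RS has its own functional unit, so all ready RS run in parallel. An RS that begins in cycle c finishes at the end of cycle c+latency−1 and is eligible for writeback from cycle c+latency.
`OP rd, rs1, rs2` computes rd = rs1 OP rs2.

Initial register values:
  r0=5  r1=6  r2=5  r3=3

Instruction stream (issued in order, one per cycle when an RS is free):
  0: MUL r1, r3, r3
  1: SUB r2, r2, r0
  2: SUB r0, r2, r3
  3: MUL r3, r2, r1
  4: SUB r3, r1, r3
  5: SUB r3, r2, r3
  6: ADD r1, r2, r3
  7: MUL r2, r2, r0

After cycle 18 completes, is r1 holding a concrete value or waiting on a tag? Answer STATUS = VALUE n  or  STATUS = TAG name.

STATUS = TAG Add1

c1: issue MUL r1<-Mul1 | r0:5,r1:Mul1,r2:5,r3:3
c2: issue SUB r2<-Add1 | r0:5,r1:Mul1,r2:Add1,r3:3
c3: issue SUB r0<-Add2 | r0:Add2,r1:Mul1,r2:Add1,r3:3
c4: issue MUL r3<-Mul2 | r0:Add2,r1:Mul1,r2:Add1,r3:Mul2
c5: CDB Add1=0; issue SUB r3<-Add1 | r0:Add2,r1:Mul1,r2:0,r3:Add1
c6: CDB Mul1=9; stall | r0:Add2,r1:9,r2:0,r3:Add1
c7: stall | r0:Add2,r1:9,r2:0,r3:Add1
c8: CDB Add2=-3; issue SUB r3<-Add2 | r0:-3,r1:9,r2:0,r3:Add2
c9: stall | r0:-3,r1:9,r2:0,r3:Add2
c10: stall | r0:-3,r1:9,r2:0,r3:Add2
c11: CDB Mul2=0; stall | r0:-3,r1:9,r2:0,r3:Add2
c12: stall | r0:-3,r1:9,r2:0,r3:Add2
c13: stall | r0:-3,r1:9,r2:0,r3:Add2
c14: CDB Add1=9; issue ADD r1<-Add1 | r0:-3,r1:Add1,r2:0,r3:Add2
c15: issue MUL r2<-Mul1 | r0:-3,r1:Add1,r2:Mul1,r3:Add2
c16: - | r0:-3,r1:Add1,r2:Mul1,r3:Add2
c17: CDB Add2=-9 | r0:-3,r1:Add1,r2:Mul1,r3:-9
c18: - | r0:-3,r1:Add1,r2:Mul1,r3:-9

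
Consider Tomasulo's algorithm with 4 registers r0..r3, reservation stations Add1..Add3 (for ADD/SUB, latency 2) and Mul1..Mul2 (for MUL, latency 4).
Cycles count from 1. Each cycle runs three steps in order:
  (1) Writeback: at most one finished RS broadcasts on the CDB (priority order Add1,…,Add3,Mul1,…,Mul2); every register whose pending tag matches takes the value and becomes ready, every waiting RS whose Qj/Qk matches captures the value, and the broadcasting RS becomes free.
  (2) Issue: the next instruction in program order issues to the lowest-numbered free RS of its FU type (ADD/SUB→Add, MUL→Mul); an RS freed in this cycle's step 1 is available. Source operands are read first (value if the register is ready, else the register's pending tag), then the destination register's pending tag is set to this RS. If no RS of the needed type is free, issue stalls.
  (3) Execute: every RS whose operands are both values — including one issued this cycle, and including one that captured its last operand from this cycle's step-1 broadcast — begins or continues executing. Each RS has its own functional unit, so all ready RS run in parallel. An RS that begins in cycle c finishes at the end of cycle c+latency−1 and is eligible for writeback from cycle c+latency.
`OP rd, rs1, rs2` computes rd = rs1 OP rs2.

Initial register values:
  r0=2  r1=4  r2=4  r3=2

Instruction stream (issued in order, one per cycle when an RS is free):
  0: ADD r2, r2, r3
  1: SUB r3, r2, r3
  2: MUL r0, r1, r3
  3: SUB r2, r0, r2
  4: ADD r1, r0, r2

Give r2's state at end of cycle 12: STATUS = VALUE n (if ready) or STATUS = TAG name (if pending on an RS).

  c1: issue ADD r2<-Add1  regs: r0:2,r1:4,r2:Add1,r3:2
  c2: issue SUB r3<-Add2  regs: r0:2,r1:4,r2:Add1,r3:Add2
  c3: CDB Add1=6; issue MUL r0<-Mul1  regs: r0:Mul1,r1:4,r2:6,r3:Add2
  c4: issue SUB r2<-Add1  regs: r0:Mul1,r1:4,r2:Add1,r3:Add2
  c5: CDB Add2=4; issue ADD r1<-Add2  regs: r0:Mul1,r1:Add2,r2:Add1,r3:4
  c6: -  regs: r0:Mul1,r1:Add2,r2:Add1,r3:4
  c7: -  regs: r0:Mul1,r1:Add2,r2:Add1,r3:4
  c8: -  regs: r0:Mul1,r1:Add2,r2:Add1,r3:4
  c9: CDB Mul1=16  regs: r0:16,r1:Add2,r2:Add1,r3:4
  c10: -  regs: r0:16,r1:Add2,r2:Add1,r3:4
  c11: CDB Add1=10  regs: r0:16,r1:Add2,r2:10,r3:4
  c12: -  regs: r0:16,r1:Add2,r2:10,r3:4

STATUS = VALUE 10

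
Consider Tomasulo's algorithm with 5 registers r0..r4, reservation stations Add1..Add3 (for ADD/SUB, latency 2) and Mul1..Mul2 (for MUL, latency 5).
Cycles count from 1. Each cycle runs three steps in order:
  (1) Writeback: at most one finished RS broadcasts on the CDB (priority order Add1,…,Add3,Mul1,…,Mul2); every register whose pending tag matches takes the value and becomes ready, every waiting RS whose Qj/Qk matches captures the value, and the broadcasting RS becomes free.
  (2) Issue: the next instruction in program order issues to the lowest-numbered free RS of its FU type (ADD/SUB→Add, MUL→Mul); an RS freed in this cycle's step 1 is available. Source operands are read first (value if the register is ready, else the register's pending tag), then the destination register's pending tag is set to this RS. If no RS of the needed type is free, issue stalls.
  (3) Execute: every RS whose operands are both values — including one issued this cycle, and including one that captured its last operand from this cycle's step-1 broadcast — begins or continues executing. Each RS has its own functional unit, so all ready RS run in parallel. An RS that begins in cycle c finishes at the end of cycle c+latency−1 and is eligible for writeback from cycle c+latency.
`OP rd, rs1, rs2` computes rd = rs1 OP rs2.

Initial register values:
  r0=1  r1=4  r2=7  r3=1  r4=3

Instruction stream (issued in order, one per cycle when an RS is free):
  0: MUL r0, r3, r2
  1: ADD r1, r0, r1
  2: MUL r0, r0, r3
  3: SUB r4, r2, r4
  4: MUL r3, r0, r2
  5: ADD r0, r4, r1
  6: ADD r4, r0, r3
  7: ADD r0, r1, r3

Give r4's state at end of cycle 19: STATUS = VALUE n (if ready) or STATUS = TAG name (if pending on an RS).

  c1: issue MUL r0<-Mul1  regs: r0:Mul1,r1:4,r2:7,r3:1,r4:3
  c2: issue ADD r1<-Add1  regs: r0:Mul1,r1:Add1,r2:7,r3:1,r4:3
  c3: issue MUL r0<-Mul2  regs: r0:Mul2,r1:Add1,r2:7,r3:1,r4:3
  c4: issue SUB r4<-Add2  regs: r0:Mul2,r1:Add1,r2:7,r3:1,r4:Add2
  c5: stall  regs: r0:Mul2,r1:Add1,r2:7,r3:1,r4:Add2
  c6: CDB Add2=4; stall  regs: r0:Mul2,r1:Add1,r2:7,r3:1,r4:4
  c7: CDB Mul1=7; issue MUL r3<-Mul1  regs: r0:Mul2,r1:Add1,r2:7,r3:Mul1,r4:4
  c8: issue ADD r0<-Add2  regs: r0:Add2,r1:Add1,r2:7,r3:Mul1,r4:4
  c9: CDB Add1=11; issue ADD r4<-Add1  regs: r0:Add2,r1:11,r2:7,r3:Mul1,r4:Add1
  c10: issue ADD r0<-Add3  regs: r0:Add3,r1:11,r2:7,r3:Mul1,r4:Add1
  c11: CDB Add2=15  regs: r0:Add3,r1:11,r2:7,r3:Mul1,r4:Add1
  c12: CDB Mul2=7  regs: r0:Add3,r1:11,r2:7,r3:Mul1,r4:Add1
  c13: -  regs: r0:Add3,r1:11,r2:7,r3:Mul1,r4:Add1
  c14: -  regs: r0:Add3,r1:11,r2:7,r3:Mul1,r4:Add1
  c15: -  regs: r0:Add3,r1:11,r2:7,r3:Mul1,r4:Add1
  c16: -  regs: r0:Add3,r1:11,r2:7,r3:Mul1,r4:Add1
  c17: CDB Mul1=49  regs: r0:Add3,r1:11,r2:7,r3:49,r4:Add1
  c18: -  regs: r0:Add3,r1:11,r2:7,r3:49,r4:Add1
  c19: CDB Add1=64  regs: r0:Add3,r1:11,r2:7,r3:49,r4:64

STATUS = VALUE 64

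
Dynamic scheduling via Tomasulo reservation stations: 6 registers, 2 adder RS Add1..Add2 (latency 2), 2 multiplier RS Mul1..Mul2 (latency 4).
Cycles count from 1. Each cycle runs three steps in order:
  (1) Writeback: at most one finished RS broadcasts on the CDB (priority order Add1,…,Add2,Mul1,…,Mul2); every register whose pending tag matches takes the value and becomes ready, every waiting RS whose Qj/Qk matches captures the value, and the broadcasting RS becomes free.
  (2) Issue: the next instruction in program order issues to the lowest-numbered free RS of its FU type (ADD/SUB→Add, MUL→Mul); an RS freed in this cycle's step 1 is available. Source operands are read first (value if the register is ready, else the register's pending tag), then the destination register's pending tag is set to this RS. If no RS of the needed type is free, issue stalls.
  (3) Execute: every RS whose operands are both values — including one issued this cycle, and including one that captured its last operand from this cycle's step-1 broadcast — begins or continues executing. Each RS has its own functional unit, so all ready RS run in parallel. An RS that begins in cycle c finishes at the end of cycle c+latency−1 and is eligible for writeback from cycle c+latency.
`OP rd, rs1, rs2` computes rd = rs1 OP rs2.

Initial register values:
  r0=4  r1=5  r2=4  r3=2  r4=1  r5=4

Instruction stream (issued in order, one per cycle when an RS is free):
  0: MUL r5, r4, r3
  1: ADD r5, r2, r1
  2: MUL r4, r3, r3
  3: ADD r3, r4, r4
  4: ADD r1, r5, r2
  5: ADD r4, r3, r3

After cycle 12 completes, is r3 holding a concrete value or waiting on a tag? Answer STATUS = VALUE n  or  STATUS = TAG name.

STATUS = VALUE 8

cycle 1: issue MUL r5<-Mul1 // r0:4,r1:5,r2:4,r3:2,r4:1,r5:Mul1
cycle 2: issue ADD r5<-Add1 // r0:4,r1:5,r2:4,r3:2,r4:1,r5:Add1
cycle 3: issue MUL r4<-Mul2 // r0:4,r1:5,r2:4,r3:2,r4:Mul2,r5:Add1
cycle 4: CDB Add1=9; issue ADD r3<-Add1 // r0:4,r1:5,r2:4,r3:Add1,r4:Mul2,r5:9
cycle 5: CDB Mul1=2; issue ADD r1<-Add2 // r0:4,r1:Add2,r2:4,r3:Add1,r4:Mul2,r5:9
cycle 6: stall // r0:4,r1:Add2,r2:4,r3:Add1,r4:Mul2,r5:9
cycle 7: CDB Add2=13; issue ADD r4<-Add2 // r0:4,r1:13,r2:4,r3:Add1,r4:Add2,r5:9
cycle 8: CDB Mul2=4 // r0:4,r1:13,r2:4,r3:Add1,r4:Add2,r5:9
cycle 9: - // r0:4,r1:13,r2:4,r3:Add1,r4:Add2,r5:9
cycle 10: CDB Add1=8 // r0:4,r1:13,r2:4,r3:8,r4:Add2,r5:9
cycle 11: - // r0:4,r1:13,r2:4,r3:8,r4:Add2,r5:9
cycle 12: CDB Add2=16 // r0:4,r1:13,r2:4,r3:8,r4:16,r5:9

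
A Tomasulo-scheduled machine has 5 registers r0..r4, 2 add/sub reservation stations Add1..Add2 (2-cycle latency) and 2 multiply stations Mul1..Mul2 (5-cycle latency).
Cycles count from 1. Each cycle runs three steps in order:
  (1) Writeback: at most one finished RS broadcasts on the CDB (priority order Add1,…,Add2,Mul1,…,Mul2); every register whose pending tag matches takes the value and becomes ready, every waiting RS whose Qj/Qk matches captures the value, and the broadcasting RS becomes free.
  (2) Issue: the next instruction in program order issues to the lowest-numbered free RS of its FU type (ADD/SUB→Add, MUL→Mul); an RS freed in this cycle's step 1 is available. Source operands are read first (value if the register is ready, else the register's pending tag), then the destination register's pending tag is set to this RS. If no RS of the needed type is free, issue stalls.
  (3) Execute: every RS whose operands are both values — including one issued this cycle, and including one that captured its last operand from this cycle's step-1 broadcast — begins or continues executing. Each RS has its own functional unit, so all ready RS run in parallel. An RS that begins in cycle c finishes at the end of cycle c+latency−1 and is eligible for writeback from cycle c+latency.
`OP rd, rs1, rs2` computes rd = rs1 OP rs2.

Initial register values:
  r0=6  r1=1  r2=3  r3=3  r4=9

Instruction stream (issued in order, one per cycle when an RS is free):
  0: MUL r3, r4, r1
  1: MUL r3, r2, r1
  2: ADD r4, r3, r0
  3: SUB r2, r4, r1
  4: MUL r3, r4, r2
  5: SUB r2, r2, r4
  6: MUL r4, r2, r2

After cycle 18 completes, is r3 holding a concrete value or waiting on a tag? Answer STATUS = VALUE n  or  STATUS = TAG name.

STATUS = VALUE 72

cycle 1: issue MUL r3<-Mul1 // r0:6,r1:1,r2:3,r3:Mul1,r4:9
cycle 2: issue MUL r3<-Mul2 // r0:6,r1:1,r2:3,r3:Mul2,r4:9
cycle 3: issue ADD r4<-Add1 // r0:6,r1:1,r2:3,r3:Mul2,r4:Add1
cycle 4: issue SUB r2<-Add2 // r0:6,r1:1,r2:Add2,r3:Mul2,r4:Add1
cycle 5: stall // r0:6,r1:1,r2:Add2,r3:Mul2,r4:Add1
cycle 6: CDB Mul1=9; issue MUL r3<-Mul1 // r0:6,r1:1,r2:Add2,r3:Mul1,r4:Add1
cycle 7: CDB Mul2=3; stall // r0:6,r1:1,r2:Add2,r3:Mul1,r4:Add1
cycle 8: stall // r0:6,r1:1,r2:Add2,r3:Mul1,r4:Add1
cycle 9: CDB Add1=9; issue SUB r2<-Add1 // r0:6,r1:1,r2:Add1,r3:Mul1,r4:9
cycle 10: issue MUL r4<-Mul2 // r0:6,r1:1,r2:Add1,r3:Mul1,r4:Mul2
cycle 11: CDB Add2=8 // r0:6,r1:1,r2:Add1,r3:Mul1,r4:Mul2
cycle 12: - // r0:6,r1:1,r2:Add1,r3:Mul1,r4:Mul2
cycle 13: CDB Add1=-1 // r0:6,r1:1,r2:-1,r3:Mul1,r4:Mul2
cycle 14: - // r0:6,r1:1,r2:-1,r3:Mul1,r4:Mul2
cycle 15: - // r0:6,r1:1,r2:-1,r3:Mul1,r4:Mul2
cycle 16: CDB Mul1=72 // r0:6,r1:1,r2:-1,r3:72,r4:Mul2
cycle 17: - // r0:6,r1:1,r2:-1,r3:72,r4:Mul2
cycle 18: CDB Mul2=1 // r0:6,r1:1,r2:-1,r3:72,r4:1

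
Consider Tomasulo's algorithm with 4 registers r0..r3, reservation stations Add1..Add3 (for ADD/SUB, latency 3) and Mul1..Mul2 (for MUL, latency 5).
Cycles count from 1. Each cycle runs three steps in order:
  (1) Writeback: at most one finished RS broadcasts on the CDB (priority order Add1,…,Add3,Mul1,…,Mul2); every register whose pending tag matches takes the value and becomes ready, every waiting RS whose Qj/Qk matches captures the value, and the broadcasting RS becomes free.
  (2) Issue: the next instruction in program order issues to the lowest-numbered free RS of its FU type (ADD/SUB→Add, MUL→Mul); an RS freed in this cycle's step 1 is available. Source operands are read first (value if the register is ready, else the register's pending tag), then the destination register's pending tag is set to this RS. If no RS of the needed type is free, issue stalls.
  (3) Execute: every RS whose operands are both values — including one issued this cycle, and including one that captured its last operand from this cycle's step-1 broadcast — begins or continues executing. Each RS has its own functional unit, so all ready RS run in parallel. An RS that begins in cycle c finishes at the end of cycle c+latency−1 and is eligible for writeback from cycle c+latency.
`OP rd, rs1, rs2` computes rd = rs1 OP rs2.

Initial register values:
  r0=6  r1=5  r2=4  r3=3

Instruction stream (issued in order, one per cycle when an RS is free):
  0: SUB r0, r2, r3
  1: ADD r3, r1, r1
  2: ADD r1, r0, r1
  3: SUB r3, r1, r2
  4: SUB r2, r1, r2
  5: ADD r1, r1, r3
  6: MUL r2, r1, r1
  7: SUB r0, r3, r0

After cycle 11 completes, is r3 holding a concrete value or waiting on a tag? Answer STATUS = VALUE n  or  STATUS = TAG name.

STATUS = VALUE 2

c1: issue SUB r0<-Add1 | r0:Add1,r1:5,r2:4,r3:3
c2: issue ADD r3<-Add2 | r0:Add1,r1:5,r2:4,r3:Add2
c3: issue ADD r1<-Add3 | r0:Add1,r1:Add3,r2:4,r3:Add2
c4: CDB Add1=1; issue SUB r3<-Add1 | r0:1,r1:Add3,r2:4,r3:Add1
c5: CDB Add2=10; issue SUB r2<-Add2 | r0:1,r1:Add3,r2:Add2,r3:Add1
c6: stall | r0:1,r1:Add3,r2:Add2,r3:Add1
c7: CDB Add3=6; issue ADD r1<-Add3 | r0:1,r1:Add3,r2:Add2,r3:Add1
c8: issue MUL r2<-Mul1 | r0:1,r1:Add3,r2:Mul1,r3:Add1
c9: stall | r0:1,r1:Add3,r2:Mul1,r3:Add1
c10: CDB Add1=2; issue SUB r0<-Add1 | r0:Add1,r1:Add3,r2:Mul1,r3:2
c11: CDB Add2=2 | r0:Add1,r1:Add3,r2:Mul1,r3:2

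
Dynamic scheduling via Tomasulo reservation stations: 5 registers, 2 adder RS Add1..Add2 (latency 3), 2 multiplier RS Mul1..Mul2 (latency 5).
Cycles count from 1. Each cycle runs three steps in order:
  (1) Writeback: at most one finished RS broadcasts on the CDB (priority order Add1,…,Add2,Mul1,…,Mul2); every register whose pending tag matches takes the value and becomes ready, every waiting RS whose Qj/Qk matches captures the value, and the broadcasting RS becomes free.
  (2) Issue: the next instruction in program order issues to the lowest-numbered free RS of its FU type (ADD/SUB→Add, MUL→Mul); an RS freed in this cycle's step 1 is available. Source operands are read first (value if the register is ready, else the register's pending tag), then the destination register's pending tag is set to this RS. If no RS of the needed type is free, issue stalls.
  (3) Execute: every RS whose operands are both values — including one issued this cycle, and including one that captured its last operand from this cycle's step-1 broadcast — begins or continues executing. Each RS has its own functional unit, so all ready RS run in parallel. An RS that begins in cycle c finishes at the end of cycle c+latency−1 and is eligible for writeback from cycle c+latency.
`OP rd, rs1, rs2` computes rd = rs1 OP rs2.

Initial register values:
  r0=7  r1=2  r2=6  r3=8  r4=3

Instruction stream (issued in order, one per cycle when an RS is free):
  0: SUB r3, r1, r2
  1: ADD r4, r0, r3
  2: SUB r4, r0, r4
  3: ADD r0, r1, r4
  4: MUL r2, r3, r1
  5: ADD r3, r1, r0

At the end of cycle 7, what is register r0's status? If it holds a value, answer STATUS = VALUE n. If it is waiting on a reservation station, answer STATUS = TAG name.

c1: issue SUB r3<-Add1 | r0:7,r1:2,r2:6,r3:Add1,r4:3
c2: issue ADD r4<-Add2 | r0:7,r1:2,r2:6,r3:Add1,r4:Add2
c3: stall | r0:7,r1:2,r2:6,r3:Add1,r4:Add2
c4: CDB Add1=-4; issue SUB r4<-Add1 | r0:7,r1:2,r2:6,r3:-4,r4:Add1
c5: stall | r0:7,r1:2,r2:6,r3:-4,r4:Add1
c6: stall | r0:7,r1:2,r2:6,r3:-4,r4:Add1
c7: CDB Add2=3; issue ADD r0<-Add2 | r0:Add2,r1:2,r2:6,r3:-4,r4:Add1

STATUS = TAG Add2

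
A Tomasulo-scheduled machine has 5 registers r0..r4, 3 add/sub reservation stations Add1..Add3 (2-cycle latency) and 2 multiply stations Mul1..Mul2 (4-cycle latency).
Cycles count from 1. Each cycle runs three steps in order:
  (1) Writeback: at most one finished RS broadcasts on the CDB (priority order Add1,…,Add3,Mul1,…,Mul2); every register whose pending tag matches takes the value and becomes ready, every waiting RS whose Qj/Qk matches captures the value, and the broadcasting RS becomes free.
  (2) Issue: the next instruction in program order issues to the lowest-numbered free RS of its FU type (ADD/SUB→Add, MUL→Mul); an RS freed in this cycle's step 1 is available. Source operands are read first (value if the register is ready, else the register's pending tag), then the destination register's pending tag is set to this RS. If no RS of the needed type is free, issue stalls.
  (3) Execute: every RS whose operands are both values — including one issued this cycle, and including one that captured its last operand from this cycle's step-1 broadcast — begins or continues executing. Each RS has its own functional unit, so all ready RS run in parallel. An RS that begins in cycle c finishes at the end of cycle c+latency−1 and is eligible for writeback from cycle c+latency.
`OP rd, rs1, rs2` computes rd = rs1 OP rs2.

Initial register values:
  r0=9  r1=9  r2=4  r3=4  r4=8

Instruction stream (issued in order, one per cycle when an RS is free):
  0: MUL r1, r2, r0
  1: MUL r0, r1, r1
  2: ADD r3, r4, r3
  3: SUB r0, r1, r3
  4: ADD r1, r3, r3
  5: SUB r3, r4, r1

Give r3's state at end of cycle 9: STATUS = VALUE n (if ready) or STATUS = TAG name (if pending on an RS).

STATUS = VALUE -16

  c1: issue MUL r1<-Mul1  regs: r0:9,r1:Mul1,r2:4,r3:4,r4:8
  c2: issue MUL r0<-Mul2  regs: r0:Mul2,r1:Mul1,r2:4,r3:4,r4:8
  c3: issue ADD r3<-Add1  regs: r0:Mul2,r1:Mul1,r2:4,r3:Add1,r4:8
  c4: issue SUB r0<-Add2  regs: r0:Add2,r1:Mul1,r2:4,r3:Add1,r4:8
  c5: CDB Add1=12; issue ADD r1<-Add1  regs: r0:Add2,r1:Add1,r2:4,r3:12,r4:8
  c6: CDB Mul1=36; issue SUB r3<-Add3  regs: r0:Add2,r1:Add1,r2:4,r3:Add3,r4:8
  c7: CDB Add1=24  regs: r0:Add2,r1:24,r2:4,r3:Add3,r4:8
  c8: CDB Add2=24  regs: r0:24,r1:24,r2:4,r3:Add3,r4:8
  c9: CDB Add3=-16  regs: r0:24,r1:24,r2:4,r3:-16,r4:8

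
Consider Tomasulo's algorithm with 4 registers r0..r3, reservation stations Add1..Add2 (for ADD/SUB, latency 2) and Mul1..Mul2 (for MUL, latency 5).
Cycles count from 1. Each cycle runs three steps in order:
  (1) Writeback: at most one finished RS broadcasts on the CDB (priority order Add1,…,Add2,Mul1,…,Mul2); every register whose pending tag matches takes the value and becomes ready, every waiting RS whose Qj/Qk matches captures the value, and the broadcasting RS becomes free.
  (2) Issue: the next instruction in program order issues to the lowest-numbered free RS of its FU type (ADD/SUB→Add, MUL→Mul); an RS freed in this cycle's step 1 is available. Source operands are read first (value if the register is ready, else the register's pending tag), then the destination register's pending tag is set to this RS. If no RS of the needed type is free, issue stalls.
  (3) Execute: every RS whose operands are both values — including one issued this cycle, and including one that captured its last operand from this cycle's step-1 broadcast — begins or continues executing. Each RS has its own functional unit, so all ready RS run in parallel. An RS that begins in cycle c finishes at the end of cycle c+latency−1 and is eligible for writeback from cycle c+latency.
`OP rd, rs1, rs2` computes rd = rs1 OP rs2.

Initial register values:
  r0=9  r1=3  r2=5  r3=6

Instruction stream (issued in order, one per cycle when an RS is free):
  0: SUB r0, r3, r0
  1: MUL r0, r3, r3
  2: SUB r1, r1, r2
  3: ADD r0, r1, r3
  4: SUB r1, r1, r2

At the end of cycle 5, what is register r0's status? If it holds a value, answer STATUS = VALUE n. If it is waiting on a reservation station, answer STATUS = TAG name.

  c1: issue SUB r0<-Add1  regs: r0:Add1,r1:3,r2:5,r3:6
  c2: issue MUL r0<-Mul1  regs: r0:Mul1,r1:3,r2:5,r3:6
  c3: CDB Add1=-3; issue SUB r1<-Add1  regs: r0:Mul1,r1:Add1,r2:5,r3:6
  c4: issue ADD r0<-Add2  regs: r0:Add2,r1:Add1,r2:5,r3:6
  c5: CDB Add1=-2; issue SUB r1<-Add1  regs: r0:Add2,r1:Add1,r2:5,r3:6

STATUS = TAG Add2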